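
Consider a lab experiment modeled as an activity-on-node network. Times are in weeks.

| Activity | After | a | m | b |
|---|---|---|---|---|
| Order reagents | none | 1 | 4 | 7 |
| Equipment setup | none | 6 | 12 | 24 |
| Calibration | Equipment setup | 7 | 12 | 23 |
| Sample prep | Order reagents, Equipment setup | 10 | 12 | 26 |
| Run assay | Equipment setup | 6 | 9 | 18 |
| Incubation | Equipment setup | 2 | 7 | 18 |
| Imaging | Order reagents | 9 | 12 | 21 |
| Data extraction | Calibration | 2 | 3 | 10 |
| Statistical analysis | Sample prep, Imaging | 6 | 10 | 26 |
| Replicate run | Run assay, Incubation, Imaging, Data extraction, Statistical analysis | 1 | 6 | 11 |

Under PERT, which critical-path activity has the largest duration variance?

te_Order reagents = (1 + 4·4 + 7)/6 = 24/6 = 4; σ²_Order reagents = ((7−1)/6)² = 1.000
te_Equipment setup = (6 + 4·12 + 24)/6 = 78/6 = 13; σ²_Equipment setup = ((24−6)/6)² = 9.000
te_Calibration = (7 + 4·12 + 23)/6 = 78/6 = 13; σ²_Calibration = ((23−7)/6)² = 7.111
te_Sample prep = (10 + 4·12 + 26)/6 = 84/6 = 14; σ²_Sample prep = ((26−10)/6)² = 7.111
te_Run assay = (6 + 4·9 + 18)/6 = 60/6 = 10; σ²_Run assay = ((18−6)/6)² = 4.000
te_Incubation = (2 + 4·7 + 18)/6 = 48/6 = 8; σ²_Incubation = ((18−2)/6)² = 7.111
te_Imaging = (9 + 4·12 + 21)/6 = 78/6 = 13; σ²_Imaging = ((21−9)/6)² = 4.000
te_Data extraction = (2 + 4·3 + 10)/6 = 24/6 = 4; σ²_Data extraction = ((10−2)/6)² = 1.778
te_Statistical analysis = (6 + 4·10 + 26)/6 = 72/6 = 12; σ²_Statistical analysis = ((26−6)/6)² = 11.111
te_Replicate run = (1 + 4·6 + 11)/6 = 36/6 = 6; σ²_Replicate run = ((11−1)/6)² = 2.778

Forward pass:
ES_Order reagents = 0; EF_Order reagents = 4
ES_Equipment setup = 0; EF_Equipment setup = 13
ES_Calibration = 13; EF_Calibration = 13+13 = 26
ES_Sample prep = max(EF_Order reagents=4, EF_Equipment setup=13) = 13; EF_Sample prep = 13+14 = 27
ES_Run assay = 13; EF_Run assay = 13+10 = 23
ES_Incubation = 13; EF_Incubation = 13+8 = 21
ES_Imaging = 4; EF_Imaging = 4+13 = 17
ES_Data extraction = 26; EF_Data extraction = 26+4 = 30
ES_Statistical analysis = max(EF_Sample prep=27, EF_Imaging=17) = 27; EF_Statistical analysis = 27+12 = 39
ES_Replicate run = max(EF_Run assay=23, EF_Incubation=21, EF_Imaging=17, EF_Data extraction=30, EF_Statistical analysis=39) = 39; EF_Replicate run = 39+6 = 45
Expected project duration μ = 45 weeks. Critical path: Equipment setup → Sample prep → Statistical analysis → Replicate run.

Variances on critical path: σ²_Equipment setup=9.000, σ²_Sample prep=7.111, σ²_Statistical analysis=11.111, σ²_Replicate run=2.778.
Largest is σ²_Statistical analysis = 11.111.

Statistical analysis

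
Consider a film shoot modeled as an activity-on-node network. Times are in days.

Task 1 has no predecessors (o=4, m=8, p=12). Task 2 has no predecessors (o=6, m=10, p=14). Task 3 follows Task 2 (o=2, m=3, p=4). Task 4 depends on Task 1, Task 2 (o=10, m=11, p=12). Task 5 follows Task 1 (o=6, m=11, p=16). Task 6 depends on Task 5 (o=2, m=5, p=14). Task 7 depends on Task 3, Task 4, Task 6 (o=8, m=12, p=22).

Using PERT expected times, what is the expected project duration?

38 days

te_Task 1 = (4 + 4·8 + 12)/6 = 48/6 = 8
te_Task 2 = (6 + 4·10 + 14)/6 = 60/6 = 10
te_Task 3 = (2 + 4·3 + 4)/6 = 18/6 = 3
te_Task 4 = (10 + 4·11 + 12)/6 = 66/6 = 11
te_Task 5 = (6 + 4·11 + 16)/6 = 66/6 = 11
te_Task 6 = (2 + 4·5 + 14)/6 = 36/6 = 6
te_Task 7 = (8 + 4·12 + 22)/6 = 78/6 = 13

Forward pass:
ES_Task 1 = 0; EF_Task 1 = 8
ES_Task 2 = 0; EF_Task 2 = 10
ES_Task 3 = 10; EF_Task 3 = 10+3 = 13
ES_Task 4 = max(EF_Task 1=8, EF_Task 2=10) = 10; EF_Task 4 = 10+11 = 21
ES_Task 5 = 8; EF_Task 5 = 8+11 = 19
ES_Task 6 = 19; EF_Task 6 = 19+6 = 25
ES_Task 7 = max(EF_Task 3=13, EF_Task 4=21, EF_Task 6=25) = 25; EF_Task 7 = 25+13 = 38
Expected project duration μ = 38 days. Critical path: Task 1 → Task 5 → Task 6 → Task 7.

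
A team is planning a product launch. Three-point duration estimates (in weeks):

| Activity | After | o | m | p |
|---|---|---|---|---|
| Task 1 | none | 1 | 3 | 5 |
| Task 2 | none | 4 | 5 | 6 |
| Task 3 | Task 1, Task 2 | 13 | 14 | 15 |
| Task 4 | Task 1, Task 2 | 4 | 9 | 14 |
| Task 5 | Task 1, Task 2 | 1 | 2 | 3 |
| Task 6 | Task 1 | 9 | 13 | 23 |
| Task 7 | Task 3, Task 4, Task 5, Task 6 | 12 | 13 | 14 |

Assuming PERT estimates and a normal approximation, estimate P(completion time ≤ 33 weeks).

0.958

te_Task 1 = (1 + 4·3 + 5)/6 = 18/6 = 3; σ²_Task 1 = ((5−1)/6)² = 0.444
te_Task 2 = (4 + 4·5 + 6)/6 = 30/6 = 5; σ²_Task 2 = ((6−4)/6)² = 0.111
te_Task 3 = (13 + 4·14 + 15)/6 = 84/6 = 14; σ²_Task 3 = ((15−13)/6)² = 0.111
te_Task 4 = (4 + 4·9 + 14)/6 = 54/6 = 9; σ²_Task 4 = ((14−4)/6)² = 2.778
te_Task 5 = (1 + 4·2 + 3)/6 = 12/6 = 2; σ²_Task 5 = ((3−1)/6)² = 0.111
te_Task 6 = (9 + 4·13 + 23)/6 = 84/6 = 14; σ²_Task 6 = ((23−9)/6)² = 5.444
te_Task 7 = (12 + 4·13 + 14)/6 = 78/6 = 13; σ²_Task 7 = ((14−12)/6)² = 0.111

Forward pass:
ES_Task 1 = 0; EF_Task 1 = 3
ES_Task 2 = 0; EF_Task 2 = 5
ES_Task 3 = max(EF_Task 1=3, EF_Task 2=5) = 5; EF_Task 3 = 5+14 = 19
ES_Task 4 = max(EF_Task 1=3, EF_Task 2=5) = 5; EF_Task 4 = 5+9 = 14
ES_Task 5 = max(EF_Task 1=3, EF_Task 2=5) = 5; EF_Task 5 = 5+2 = 7
ES_Task 6 = 3; EF_Task 6 = 3+14 = 17
ES_Task 7 = max(EF_Task 3=19, EF_Task 4=14, EF_Task 5=7, EF_Task 6=17) = 19; EF_Task 7 = 19+13 = 32
Expected project duration μ = 32 weeks. Critical path: Task 2 → Task 3 → Task 7.

Variance along critical path = 0.111 + 0.111 + 0.111 = 0.333; σ = √0.333 = 0.577 weeks.
Z = (33 − 32) / 0.577 = 1.732
P(T ≤ 33) = Φ(1.732) ≈ 0.958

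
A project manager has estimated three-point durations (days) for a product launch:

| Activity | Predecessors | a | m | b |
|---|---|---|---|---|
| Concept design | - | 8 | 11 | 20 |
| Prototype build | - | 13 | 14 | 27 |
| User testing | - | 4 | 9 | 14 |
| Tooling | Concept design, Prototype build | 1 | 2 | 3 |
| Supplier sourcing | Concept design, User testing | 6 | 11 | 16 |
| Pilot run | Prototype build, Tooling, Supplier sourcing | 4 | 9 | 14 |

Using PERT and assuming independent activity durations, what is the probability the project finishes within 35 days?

te_Concept design = (8 + 4·11 + 20)/6 = 72/6 = 12; σ²_Concept design = ((20−8)/6)² = 4.000
te_Prototype build = (13 + 4·14 + 27)/6 = 96/6 = 16; σ²_Prototype build = ((27−13)/6)² = 5.444
te_User testing = (4 + 4·9 + 14)/6 = 54/6 = 9; σ²_User testing = ((14−4)/6)² = 2.778
te_Tooling = (1 + 4·2 + 3)/6 = 12/6 = 2; σ²_Tooling = ((3−1)/6)² = 0.111
te_Supplier sourcing = (6 + 4·11 + 16)/6 = 66/6 = 11; σ²_Supplier sourcing = ((16−6)/6)² = 2.778
te_Pilot run = (4 + 4·9 + 14)/6 = 54/6 = 9; σ²_Pilot run = ((14−4)/6)² = 2.778

Forward pass:
ES_Concept design = 0; EF_Concept design = 12
ES_Prototype build = 0; EF_Prototype build = 16
ES_User testing = 0; EF_User testing = 9
ES_Tooling = max(EF_Concept design=12, EF_Prototype build=16) = 16; EF_Tooling = 16+2 = 18
ES_Supplier sourcing = max(EF_Concept design=12, EF_User testing=9) = 12; EF_Supplier sourcing = 12+11 = 23
ES_Pilot run = max(EF_Prototype build=16, EF_Tooling=18, EF_Supplier sourcing=23) = 23; EF_Pilot run = 23+9 = 32
Expected project duration μ = 32 days. Critical path: Concept design → Supplier sourcing → Pilot run.

Variance along critical path = 4.000 + 2.778 + 2.778 = 9.556; σ = √9.556 = 3.091 days.
Z = (35 − 32) / 3.091 = 0.970
P(T ≤ 35) = Φ(0.970) ≈ 0.834

0.834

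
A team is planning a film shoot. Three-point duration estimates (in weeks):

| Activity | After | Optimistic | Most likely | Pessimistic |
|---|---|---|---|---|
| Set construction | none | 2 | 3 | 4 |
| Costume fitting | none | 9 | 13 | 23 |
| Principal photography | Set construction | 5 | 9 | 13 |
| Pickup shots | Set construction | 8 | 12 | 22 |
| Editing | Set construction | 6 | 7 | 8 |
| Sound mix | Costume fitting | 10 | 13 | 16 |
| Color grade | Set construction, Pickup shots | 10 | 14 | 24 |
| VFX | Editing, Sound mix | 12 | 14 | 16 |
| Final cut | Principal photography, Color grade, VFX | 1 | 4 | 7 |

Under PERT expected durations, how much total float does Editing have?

17 weeks

te_Set construction = (2 + 4·3 + 4)/6 = 18/6 = 3
te_Costume fitting = (9 + 4·13 + 23)/6 = 84/6 = 14
te_Principal photography = (5 + 4·9 + 13)/6 = 54/6 = 9
te_Pickup shots = (8 + 4·12 + 22)/6 = 78/6 = 13
te_Editing = (6 + 4·7 + 8)/6 = 42/6 = 7
te_Sound mix = (10 + 4·13 + 16)/6 = 78/6 = 13
te_Color grade = (10 + 4·14 + 24)/6 = 90/6 = 15
te_VFX = (12 + 4·14 + 16)/6 = 84/6 = 14
te_Final cut = (1 + 4·4 + 7)/6 = 24/6 = 4

Forward pass:
ES_Set construction = 0; EF_Set construction = 3
ES_Costume fitting = 0; EF_Costume fitting = 14
ES_Principal photography = 3; EF_Principal photography = 3+9 = 12
ES_Pickup shots = 3; EF_Pickup shots = 3+13 = 16
ES_Editing = 3; EF_Editing = 3+7 = 10
ES_Sound mix = 14; EF_Sound mix = 14+13 = 27
ES_Color grade = max(EF_Set construction=3, EF_Pickup shots=16) = 16; EF_Color grade = 16+15 = 31
ES_VFX = max(EF_Editing=10, EF_Sound mix=27) = 27; EF_VFX = 27+14 = 41
ES_Final cut = max(EF_Principal photography=12, EF_Color grade=31, EF_VFX=41) = 41; EF_Final cut = 41+4 = 45
Expected project duration μ = 45 weeks. Critical path: Costume fitting → Sound mix → VFX → Final cut.

Backward pass:
LF_Final cut = 45; LS_Final cut = 45−4 = 41
LF_VFX = LS_Final cut = 41; LS_VFX = 41−14 = 27
LF_Color grade = LS_Final cut = 41; LS_Color grade = 41−15 = 26
LF_Sound mix = LS_VFX = 27; LS_Sound mix = 27−13 = 14
LF_Editing = LS_VFX = 27; LS_Editing = 27−7 = 20
LF_Pickup shots = LS_Color grade = 26; LS_Pickup shots = 26−13 = 13
LF_Principal photography = LS_Final cut = 41; LS_Principal photography = 41−9 = 32
LF_Costume fitting = LS_Sound mix = 14; LS_Costume fitting = 14−14 = 0
LF_Set construction = min(LS_Principal photography=32, LS_Pickup shots=13, LS_Editing=20, LS_Color grade=26) = 13; LS_Set construction = 13−3 = 10
Slack_Editing = LS_Editing − ES_Editing = 20 − 3 = 17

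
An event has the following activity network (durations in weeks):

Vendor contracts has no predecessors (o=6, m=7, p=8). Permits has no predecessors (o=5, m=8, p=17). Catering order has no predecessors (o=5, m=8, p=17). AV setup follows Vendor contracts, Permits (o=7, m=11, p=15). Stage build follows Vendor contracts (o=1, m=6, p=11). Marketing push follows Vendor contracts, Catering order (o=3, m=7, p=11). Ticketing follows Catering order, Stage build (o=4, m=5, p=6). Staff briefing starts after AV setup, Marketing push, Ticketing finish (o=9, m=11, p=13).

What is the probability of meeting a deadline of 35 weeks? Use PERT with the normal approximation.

0.946

te_Vendor contracts = (6 + 4·7 + 8)/6 = 42/6 = 7; σ²_Vendor contracts = ((8−6)/6)² = 0.111
te_Permits = (5 + 4·8 + 17)/6 = 54/6 = 9; σ²_Permits = ((17−5)/6)² = 4.000
te_Catering order = (5 + 4·8 + 17)/6 = 54/6 = 9; σ²_Catering order = ((17−5)/6)² = 4.000
te_AV setup = (7 + 4·11 + 15)/6 = 66/6 = 11; σ²_AV setup = ((15−7)/6)² = 1.778
te_Stage build = (1 + 4·6 + 11)/6 = 36/6 = 6; σ²_Stage build = ((11−1)/6)² = 2.778
te_Marketing push = (3 + 4·7 + 11)/6 = 42/6 = 7; σ²_Marketing push = ((11−3)/6)² = 1.778
te_Ticketing = (4 + 4·5 + 6)/6 = 30/6 = 5; σ²_Ticketing = ((6−4)/6)² = 0.111
te_Staff briefing = (9 + 4·11 + 13)/6 = 66/6 = 11; σ²_Staff briefing = ((13−9)/6)² = 0.444

Forward pass:
ES_Vendor contracts = 0; EF_Vendor contracts = 7
ES_Permits = 0; EF_Permits = 9
ES_Catering order = 0; EF_Catering order = 9
ES_AV setup = max(EF_Vendor contracts=7, EF_Permits=9) = 9; EF_AV setup = 9+11 = 20
ES_Stage build = 7; EF_Stage build = 7+6 = 13
ES_Marketing push = max(EF_Vendor contracts=7, EF_Catering order=9) = 9; EF_Marketing push = 9+7 = 16
ES_Ticketing = max(EF_Catering order=9, EF_Stage build=13) = 13; EF_Ticketing = 13+5 = 18
ES_Staff briefing = max(EF_AV setup=20, EF_Marketing push=16, EF_Ticketing=18) = 20; EF_Staff briefing = 20+11 = 31
Expected project duration μ = 31 weeks. Critical path: Permits → AV setup → Staff briefing.

Variance along critical path = 4.000 + 1.778 + 0.444 = 6.222; σ = √6.222 = 2.494 weeks.
Z = (35 − 31) / 2.494 = 1.604
P(T ≤ 35) = Φ(1.604) ≈ 0.946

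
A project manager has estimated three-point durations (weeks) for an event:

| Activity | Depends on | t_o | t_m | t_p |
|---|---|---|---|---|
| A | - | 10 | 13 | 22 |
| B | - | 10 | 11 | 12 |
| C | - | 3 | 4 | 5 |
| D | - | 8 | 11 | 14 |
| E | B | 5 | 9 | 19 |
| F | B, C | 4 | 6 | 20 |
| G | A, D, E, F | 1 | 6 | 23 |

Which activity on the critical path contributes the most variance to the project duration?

te_A = (10 + 4·13 + 22)/6 = 84/6 = 14; σ²_A = ((22−10)/6)² = 4.000
te_B = (10 + 4·11 + 12)/6 = 66/6 = 11; σ²_B = ((12−10)/6)² = 0.111
te_C = (3 + 4·4 + 5)/6 = 24/6 = 4; σ²_C = ((5−3)/6)² = 0.111
te_D = (8 + 4·11 + 14)/6 = 66/6 = 11; σ²_D = ((14−8)/6)² = 1.000
te_E = (5 + 4·9 + 19)/6 = 60/6 = 10; σ²_E = ((19−5)/6)² = 5.444
te_F = (4 + 4·6 + 20)/6 = 48/6 = 8; σ²_F = ((20−4)/6)² = 7.111
te_G = (1 + 4·6 + 23)/6 = 48/6 = 8; σ²_G = ((23−1)/6)² = 13.444

Forward pass:
ES_A = 0; EF_A = 14
ES_B = 0; EF_B = 11
ES_C = 0; EF_C = 4
ES_D = 0; EF_D = 11
ES_E = 11; EF_E = 11+10 = 21
ES_F = max(EF_B=11, EF_C=4) = 11; EF_F = 11+8 = 19
ES_G = max(EF_A=14, EF_D=11, EF_E=21, EF_F=19) = 21; EF_G = 21+8 = 29
Expected project duration μ = 29 weeks. Critical path: B → E → G.

Variances on critical path: σ²_B=0.111, σ²_E=5.444, σ²_G=13.444.
Largest is σ²_G = 13.444.

G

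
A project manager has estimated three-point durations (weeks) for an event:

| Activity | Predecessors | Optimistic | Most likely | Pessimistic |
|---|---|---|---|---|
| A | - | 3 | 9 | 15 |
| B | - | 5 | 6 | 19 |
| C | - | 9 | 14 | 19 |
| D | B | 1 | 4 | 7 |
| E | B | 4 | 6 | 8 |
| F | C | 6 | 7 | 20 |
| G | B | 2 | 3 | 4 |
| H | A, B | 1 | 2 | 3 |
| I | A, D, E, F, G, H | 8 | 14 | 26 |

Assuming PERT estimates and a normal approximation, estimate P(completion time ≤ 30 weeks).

0.027

te_A = (3 + 4·9 + 15)/6 = 54/6 = 9; σ²_A = ((15−3)/6)² = 4.000
te_B = (5 + 4·6 + 19)/6 = 48/6 = 8; σ²_B = ((19−5)/6)² = 5.444
te_C = (9 + 4·14 + 19)/6 = 84/6 = 14; σ²_C = ((19−9)/6)² = 2.778
te_D = (1 + 4·4 + 7)/6 = 24/6 = 4; σ²_D = ((7−1)/6)² = 1.000
te_E = (4 + 4·6 + 8)/6 = 36/6 = 6; σ²_E = ((8−4)/6)² = 0.444
te_F = (6 + 4·7 + 20)/6 = 54/6 = 9; σ²_F = ((20−6)/6)² = 5.444
te_G = (2 + 4·3 + 4)/6 = 18/6 = 3; σ²_G = ((4−2)/6)² = 0.111
te_H = (1 + 4·2 + 3)/6 = 12/6 = 2; σ²_H = ((3−1)/6)² = 0.111
te_I = (8 + 4·14 + 26)/6 = 90/6 = 15; σ²_I = ((26−8)/6)² = 9.000

Forward pass:
ES_A = 0; EF_A = 9
ES_B = 0; EF_B = 8
ES_C = 0; EF_C = 14
ES_D = 8; EF_D = 8+4 = 12
ES_E = 8; EF_E = 8+6 = 14
ES_F = 14; EF_F = 14+9 = 23
ES_G = 8; EF_G = 8+3 = 11
ES_H = max(EF_A=9, EF_B=8) = 9; EF_H = 9+2 = 11
ES_I = max(EF_A=9, EF_D=12, EF_E=14, EF_F=23, EF_G=11, EF_H=11) = 23; EF_I = 23+15 = 38
Expected project duration μ = 38 weeks. Critical path: C → F → I.

Variance along critical path = 2.778 + 5.444 + 9.000 = 17.222; σ = √17.222 = 4.150 weeks.
Z = (30 − 38) / 4.150 = -1.928
P(T ≤ 30) = Φ(-1.928) ≈ 0.027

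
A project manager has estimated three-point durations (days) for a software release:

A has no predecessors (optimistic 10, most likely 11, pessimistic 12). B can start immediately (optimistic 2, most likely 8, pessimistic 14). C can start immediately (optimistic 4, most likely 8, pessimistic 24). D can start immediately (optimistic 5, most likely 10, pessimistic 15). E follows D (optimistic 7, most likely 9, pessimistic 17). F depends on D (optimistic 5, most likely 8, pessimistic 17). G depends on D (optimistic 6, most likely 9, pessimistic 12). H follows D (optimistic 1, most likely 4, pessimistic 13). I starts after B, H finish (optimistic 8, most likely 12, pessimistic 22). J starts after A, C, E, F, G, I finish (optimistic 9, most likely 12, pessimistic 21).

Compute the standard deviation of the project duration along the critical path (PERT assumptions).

4.03 days

te_A = (10 + 4·11 + 12)/6 = 66/6 = 11; σ²_A = ((12−10)/6)² = 0.111
te_B = (2 + 4·8 + 14)/6 = 48/6 = 8; σ²_B = ((14−2)/6)² = 4.000
te_C = (4 + 4·8 + 24)/6 = 60/6 = 10; σ²_C = ((24−4)/6)² = 11.111
te_D = (5 + 4·10 + 15)/6 = 60/6 = 10; σ²_D = ((15−5)/6)² = 2.778
te_E = (7 + 4·9 + 17)/6 = 60/6 = 10; σ²_E = ((17−7)/6)² = 2.778
te_F = (5 + 4·8 + 17)/6 = 54/6 = 9; σ²_F = ((17−5)/6)² = 4.000
te_G = (6 + 4·9 + 12)/6 = 54/6 = 9; σ²_G = ((12−6)/6)² = 1.000
te_H = (1 + 4·4 + 13)/6 = 30/6 = 5; σ²_H = ((13−1)/6)² = 4.000
te_I = (8 + 4·12 + 22)/6 = 78/6 = 13; σ²_I = ((22−8)/6)² = 5.444
te_J = (9 + 4·12 + 21)/6 = 78/6 = 13; σ²_J = ((21−9)/6)² = 4.000

Forward pass:
ES_A = 0; EF_A = 11
ES_B = 0; EF_B = 8
ES_C = 0; EF_C = 10
ES_D = 0; EF_D = 10
ES_E = 10; EF_E = 10+10 = 20
ES_F = 10; EF_F = 10+9 = 19
ES_G = 10; EF_G = 10+9 = 19
ES_H = 10; EF_H = 10+5 = 15
ES_I = max(EF_B=8, EF_H=15) = 15; EF_I = 15+13 = 28
ES_J = max(EF_A=11, EF_C=10, EF_E=20, EF_F=19, EF_G=19, EF_I=28) = 28; EF_J = 28+13 = 41
Expected project duration μ = 41 days. Critical path: D → H → I → J.

Variance along critical path = 2.778 + 4.000 + 5.444 + 4.000 = 16.222
σ = √16.222 = 4.028 days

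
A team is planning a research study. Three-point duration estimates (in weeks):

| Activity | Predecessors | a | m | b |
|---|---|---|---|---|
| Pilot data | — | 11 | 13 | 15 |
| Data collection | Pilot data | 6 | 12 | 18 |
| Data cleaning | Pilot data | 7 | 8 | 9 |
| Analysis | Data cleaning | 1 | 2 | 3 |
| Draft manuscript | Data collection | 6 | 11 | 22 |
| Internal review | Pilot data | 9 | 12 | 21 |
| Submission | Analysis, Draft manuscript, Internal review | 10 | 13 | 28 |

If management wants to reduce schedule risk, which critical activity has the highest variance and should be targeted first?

te_Pilot data = (11 + 4·13 + 15)/6 = 78/6 = 13; σ²_Pilot data = ((15−11)/6)² = 0.444
te_Data collection = (6 + 4·12 + 18)/6 = 72/6 = 12; σ²_Data collection = ((18−6)/6)² = 4.000
te_Data cleaning = (7 + 4·8 + 9)/6 = 48/6 = 8; σ²_Data cleaning = ((9−7)/6)² = 0.111
te_Analysis = (1 + 4·2 + 3)/6 = 12/6 = 2; σ²_Analysis = ((3−1)/6)² = 0.111
te_Draft manuscript = (6 + 4·11 + 22)/6 = 72/6 = 12; σ²_Draft manuscript = ((22−6)/6)² = 7.111
te_Internal review = (9 + 4·12 + 21)/6 = 78/6 = 13; σ²_Internal review = ((21−9)/6)² = 4.000
te_Submission = (10 + 4·13 + 28)/6 = 90/6 = 15; σ²_Submission = ((28−10)/6)² = 9.000

Forward pass:
ES_Pilot data = 0; EF_Pilot data = 13
ES_Data collection = 13; EF_Data collection = 13+12 = 25
ES_Data cleaning = 13; EF_Data cleaning = 13+8 = 21
ES_Analysis = 21; EF_Analysis = 21+2 = 23
ES_Draft manuscript = 25; EF_Draft manuscript = 25+12 = 37
ES_Internal review = 13; EF_Internal review = 13+13 = 26
ES_Submission = max(EF_Analysis=23, EF_Draft manuscript=37, EF_Internal review=26) = 37; EF_Submission = 37+15 = 52
Expected project duration μ = 52 weeks. Critical path: Pilot data → Data collection → Draft manuscript → Submission.

Variances on critical path: σ²_Pilot data=0.444, σ²_Data collection=4.000, σ²_Draft manuscript=7.111, σ²_Submission=9.000.
Largest is σ²_Submission = 9.000.

Submission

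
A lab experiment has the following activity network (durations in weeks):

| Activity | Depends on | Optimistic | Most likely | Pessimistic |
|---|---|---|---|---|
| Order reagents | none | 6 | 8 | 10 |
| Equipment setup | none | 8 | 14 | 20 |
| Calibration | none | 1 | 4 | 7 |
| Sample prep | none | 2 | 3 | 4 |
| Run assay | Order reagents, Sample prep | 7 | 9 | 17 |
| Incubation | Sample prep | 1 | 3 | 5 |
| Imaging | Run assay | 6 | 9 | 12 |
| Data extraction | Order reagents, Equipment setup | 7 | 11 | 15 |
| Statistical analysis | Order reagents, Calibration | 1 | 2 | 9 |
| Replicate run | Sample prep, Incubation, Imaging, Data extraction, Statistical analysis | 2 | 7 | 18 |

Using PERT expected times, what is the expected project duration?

te_Order reagents = (6 + 4·8 + 10)/6 = 48/6 = 8
te_Equipment setup = (8 + 4·14 + 20)/6 = 84/6 = 14
te_Calibration = (1 + 4·4 + 7)/6 = 24/6 = 4
te_Sample prep = (2 + 4·3 + 4)/6 = 18/6 = 3
te_Run assay = (7 + 4·9 + 17)/6 = 60/6 = 10
te_Incubation = (1 + 4·3 + 5)/6 = 18/6 = 3
te_Imaging = (6 + 4·9 + 12)/6 = 54/6 = 9
te_Data extraction = (7 + 4·11 + 15)/6 = 66/6 = 11
te_Statistical analysis = (1 + 4·2 + 9)/6 = 18/6 = 3
te_Replicate run = (2 + 4·7 + 18)/6 = 48/6 = 8

Forward pass:
ES_Order reagents = 0; EF_Order reagents = 8
ES_Equipment setup = 0; EF_Equipment setup = 14
ES_Calibration = 0; EF_Calibration = 4
ES_Sample prep = 0; EF_Sample prep = 3
ES_Run assay = max(EF_Order reagents=8, EF_Sample prep=3) = 8; EF_Run assay = 8+10 = 18
ES_Incubation = 3; EF_Incubation = 3+3 = 6
ES_Imaging = 18; EF_Imaging = 18+9 = 27
ES_Data extraction = max(EF_Order reagents=8, EF_Equipment setup=14) = 14; EF_Data extraction = 14+11 = 25
ES_Statistical analysis = max(EF_Order reagents=8, EF_Calibration=4) = 8; EF_Statistical analysis = 8+3 = 11
ES_Replicate run = max(EF_Sample prep=3, EF_Incubation=6, EF_Imaging=27, EF_Data extraction=25, EF_Statistical analysis=11) = 27; EF_Replicate run = 27+8 = 35
Expected project duration μ = 35 weeks. Critical path: Order reagents → Run assay → Imaging → Replicate run.

35 weeks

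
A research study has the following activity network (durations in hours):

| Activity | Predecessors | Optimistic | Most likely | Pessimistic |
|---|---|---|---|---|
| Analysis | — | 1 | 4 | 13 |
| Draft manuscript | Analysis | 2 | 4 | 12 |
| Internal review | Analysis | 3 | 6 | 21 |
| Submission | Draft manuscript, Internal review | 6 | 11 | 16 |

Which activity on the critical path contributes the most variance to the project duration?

te_Analysis = (1 + 4·4 + 13)/6 = 30/6 = 5; σ²_Analysis = ((13−1)/6)² = 4.000
te_Draft manuscript = (2 + 4·4 + 12)/6 = 30/6 = 5; σ²_Draft manuscript = ((12−2)/6)² = 2.778
te_Internal review = (3 + 4·6 + 21)/6 = 48/6 = 8; σ²_Internal review = ((21−3)/6)² = 9.000
te_Submission = (6 + 4·11 + 16)/6 = 66/6 = 11; σ²_Submission = ((16−6)/6)² = 2.778

Forward pass:
ES_Analysis = 0; EF_Analysis = 5
ES_Draft manuscript = 5; EF_Draft manuscript = 5+5 = 10
ES_Internal review = 5; EF_Internal review = 5+8 = 13
ES_Submission = max(EF_Draft manuscript=10, EF_Internal review=13) = 13; EF_Submission = 13+11 = 24
Expected project duration μ = 24 hours. Critical path: Analysis → Internal review → Submission.

Variances on critical path: σ²_Analysis=4.000, σ²_Internal review=9.000, σ²_Submission=2.778.
Largest is σ²_Internal review = 9.000.

Internal review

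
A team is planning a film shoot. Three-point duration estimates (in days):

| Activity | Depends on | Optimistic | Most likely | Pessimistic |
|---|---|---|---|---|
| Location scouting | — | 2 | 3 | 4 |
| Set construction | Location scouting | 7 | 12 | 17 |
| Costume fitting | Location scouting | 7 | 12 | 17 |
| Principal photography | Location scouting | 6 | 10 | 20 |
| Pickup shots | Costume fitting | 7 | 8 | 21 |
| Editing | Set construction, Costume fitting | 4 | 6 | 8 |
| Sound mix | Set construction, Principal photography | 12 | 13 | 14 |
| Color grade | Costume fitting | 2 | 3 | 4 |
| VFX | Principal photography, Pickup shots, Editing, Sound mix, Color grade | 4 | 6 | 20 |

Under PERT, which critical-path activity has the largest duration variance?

te_Location scouting = (2 + 4·3 + 4)/6 = 18/6 = 3; σ²_Location scouting = ((4−2)/6)² = 0.111
te_Set construction = (7 + 4·12 + 17)/6 = 72/6 = 12; σ²_Set construction = ((17−7)/6)² = 2.778
te_Costume fitting = (7 + 4·12 + 17)/6 = 72/6 = 12; σ²_Costume fitting = ((17−7)/6)² = 2.778
te_Principal photography = (6 + 4·10 + 20)/6 = 66/6 = 11; σ²_Principal photography = ((20−6)/6)² = 5.444
te_Pickup shots = (7 + 4·8 + 21)/6 = 60/6 = 10; σ²_Pickup shots = ((21−7)/6)² = 5.444
te_Editing = (4 + 4·6 + 8)/6 = 36/6 = 6; σ²_Editing = ((8−4)/6)² = 0.444
te_Sound mix = (12 + 4·13 + 14)/6 = 78/6 = 13; σ²_Sound mix = ((14−12)/6)² = 0.111
te_Color grade = (2 + 4·3 + 4)/6 = 18/6 = 3; σ²_Color grade = ((4−2)/6)² = 0.111
te_VFX = (4 + 4·6 + 20)/6 = 48/6 = 8; σ²_VFX = ((20−4)/6)² = 7.111

Forward pass:
ES_Location scouting = 0; EF_Location scouting = 3
ES_Set construction = 3; EF_Set construction = 3+12 = 15
ES_Costume fitting = 3; EF_Costume fitting = 3+12 = 15
ES_Principal photography = 3; EF_Principal photography = 3+11 = 14
ES_Pickup shots = 15; EF_Pickup shots = 15+10 = 25
ES_Editing = max(EF_Set construction=15, EF_Costume fitting=15) = 15; EF_Editing = 15+6 = 21
ES_Sound mix = max(EF_Set construction=15, EF_Principal photography=14) = 15; EF_Sound mix = 15+13 = 28
ES_Color grade = 15; EF_Color grade = 15+3 = 18
ES_VFX = max(EF_Principal photography=14, EF_Pickup shots=25, EF_Editing=21, EF_Sound mix=28, EF_Color grade=18) = 28; EF_VFX = 28+8 = 36
Expected project duration μ = 36 days. Critical path: Location scouting → Set construction → Sound mix → VFX.

Variances on critical path: σ²_Location scouting=0.111, σ²_Set construction=2.778, σ²_Sound mix=0.111, σ²_VFX=7.111.
Largest is σ²_VFX = 7.111.

VFX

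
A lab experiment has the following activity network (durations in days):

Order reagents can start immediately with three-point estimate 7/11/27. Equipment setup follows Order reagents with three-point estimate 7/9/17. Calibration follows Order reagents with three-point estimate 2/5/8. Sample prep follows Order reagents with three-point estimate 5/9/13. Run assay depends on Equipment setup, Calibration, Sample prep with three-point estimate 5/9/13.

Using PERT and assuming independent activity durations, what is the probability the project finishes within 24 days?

0.022

te_Order reagents = (7 + 4·11 + 27)/6 = 78/6 = 13; σ²_Order reagents = ((27−7)/6)² = 11.111
te_Equipment setup = (7 + 4·9 + 17)/6 = 60/6 = 10; σ²_Equipment setup = ((17−7)/6)² = 2.778
te_Calibration = (2 + 4·5 + 8)/6 = 30/6 = 5; σ²_Calibration = ((8−2)/6)² = 1.000
te_Sample prep = (5 + 4·9 + 13)/6 = 54/6 = 9; σ²_Sample prep = ((13−5)/6)² = 1.778
te_Run assay = (5 + 4·9 + 13)/6 = 54/6 = 9; σ²_Run assay = ((13−5)/6)² = 1.778

Forward pass:
ES_Order reagents = 0; EF_Order reagents = 13
ES_Equipment setup = 13; EF_Equipment setup = 13+10 = 23
ES_Calibration = 13; EF_Calibration = 13+5 = 18
ES_Sample prep = 13; EF_Sample prep = 13+9 = 22
ES_Run assay = max(EF_Equipment setup=23, EF_Calibration=18, EF_Sample prep=22) = 23; EF_Run assay = 23+9 = 32
Expected project duration μ = 32 days. Critical path: Order reagents → Equipment setup → Run assay.

Variance along critical path = 11.111 + 2.778 + 1.778 = 15.667; σ = √15.667 = 3.958 days.
Z = (24 − 32) / 3.958 = -2.021
P(T ≤ 24) = Φ(-2.021) ≈ 0.022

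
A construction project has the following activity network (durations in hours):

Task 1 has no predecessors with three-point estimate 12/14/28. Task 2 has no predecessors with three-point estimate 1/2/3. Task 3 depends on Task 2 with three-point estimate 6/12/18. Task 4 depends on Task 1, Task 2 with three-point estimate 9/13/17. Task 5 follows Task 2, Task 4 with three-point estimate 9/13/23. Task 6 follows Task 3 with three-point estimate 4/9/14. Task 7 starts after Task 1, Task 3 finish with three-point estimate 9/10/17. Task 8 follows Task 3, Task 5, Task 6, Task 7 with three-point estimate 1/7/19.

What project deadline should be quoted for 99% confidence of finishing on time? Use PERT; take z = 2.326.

62.2 hours

te_Task 1 = (12 + 4·14 + 28)/6 = 96/6 = 16; σ²_Task 1 = ((28−12)/6)² = 7.111
te_Task 2 = (1 + 4·2 + 3)/6 = 12/6 = 2; σ²_Task 2 = ((3−1)/6)² = 0.111
te_Task 3 = (6 + 4·12 + 18)/6 = 72/6 = 12; σ²_Task 3 = ((18−6)/6)² = 4.000
te_Task 4 = (9 + 4·13 + 17)/6 = 78/6 = 13; σ²_Task 4 = ((17−9)/6)² = 1.778
te_Task 5 = (9 + 4·13 + 23)/6 = 84/6 = 14; σ²_Task 5 = ((23−9)/6)² = 5.444
te_Task 6 = (4 + 4·9 + 14)/6 = 54/6 = 9; σ²_Task 6 = ((14−4)/6)² = 2.778
te_Task 7 = (9 + 4·10 + 17)/6 = 66/6 = 11; σ²_Task 7 = ((17−9)/6)² = 1.778
te_Task 8 = (1 + 4·7 + 19)/6 = 48/6 = 8; σ²_Task 8 = ((19−1)/6)² = 9.000

Forward pass:
ES_Task 1 = 0; EF_Task 1 = 16
ES_Task 2 = 0; EF_Task 2 = 2
ES_Task 3 = 2; EF_Task 3 = 2+12 = 14
ES_Task 4 = max(EF_Task 1=16, EF_Task 2=2) = 16; EF_Task 4 = 16+13 = 29
ES_Task 5 = max(EF_Task 2=2, EF_Task 4=29) = 29; EF_Task 5 = 29+14 = 43
ES_Task 6 = 14; EF_Task 6 = 14+9 = 23
ES_Task 7 = max(EF_Task 1=16, EF_Task 3=14) = 16; EF_Task 7 = 16+11 = 27
ES_Task 8 = max(EF_Task 3=14, EF_Task 5=43, EF_Task 6=23, EF_Task 7=27) = 43; EF_Task 8 = 43+8 = 51
Expected project duration μ = 51 hours. Critical path: Task 1 → Task 4 → Task 5 → Task 8.

Variance along critical path = 7.111 + 1.778 + 5.444 + 9.000 = 23.333; σ = 4.830 hours.
D = μ + z·σ = 51 + 2.326·4.830 = 62.2 hours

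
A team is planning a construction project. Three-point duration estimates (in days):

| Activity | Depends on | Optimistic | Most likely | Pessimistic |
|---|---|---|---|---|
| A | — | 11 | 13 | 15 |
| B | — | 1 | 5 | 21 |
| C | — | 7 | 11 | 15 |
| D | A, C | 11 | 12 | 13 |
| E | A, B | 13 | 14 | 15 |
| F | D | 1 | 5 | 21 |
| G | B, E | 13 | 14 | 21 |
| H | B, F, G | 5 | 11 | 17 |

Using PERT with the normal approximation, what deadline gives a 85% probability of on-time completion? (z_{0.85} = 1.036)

te_A = (11 + 4·13 + 15)/6 = 78/6 = 13; σ²_A = ((15−11)/6)² = 0.444
te_B = (1 + 4·5 + 21)/6 = 42/6 = 7; σ²_B = ((21−1)/6)² = 11.111
te_C = (7 + 4·11 + 15)/6 = 66/6 = 11; σ²_C = ((15−7)/6)² = 1.778
te_D = (11 + 4·12 + 13)/6 = 72/6 = 12; σ²_D = ((13−11)/6)² = 0.111
te_E = (13 + 4·14 + 15)/6 = 84/6 = 14; σ²_E = ((15−13)/6)² = 0.111
te_F = (1 + 4·5 + 21)/6 = 42/6 = 7; σ²_F = ((21−1)/6)² = 11.111
te_G = (13 + 4·14 + 21)/6 = 90/6 = 15; σ²_G = ((21−13)/6)² = 1.778
te_H = (5 + 4·11 + 17)/6 = 66/6 = 11; σ²_H = ((17−5)/6)² = 4.000

Forward pass:
ES_A = 0; EF_A = 13
ES_B = 0; EF_B = 7
ES_C = 0; EF_C = 11
ES_D = max(EF_A=13, EF_C=11) = 13; EF_D = 13+12 = 25
ES_E = max(EF_A=13, EF_B=7) = 13; EF_E = 13+14 = 27
ES_F = 25; EF_F = 25+7 = 32
ES_G = max(EF_B=7, EF_E=27) = 27; EF_G = 27+15 = 42
ES_H = max(EF_B=7, EF_F=32, EF_G=42) = 42; EF_H = 42+11 = 53
Expected project duration μ = 53 days. Critical path: A → E → G → H.

Variance along critical path = 0.444 + 0.111 + 1.778 + 4.000 = 6.333; σ = 2.517 days.
D = μ + z·σ = 53 + 1.036·2.517 = 55.6 days

55.6 days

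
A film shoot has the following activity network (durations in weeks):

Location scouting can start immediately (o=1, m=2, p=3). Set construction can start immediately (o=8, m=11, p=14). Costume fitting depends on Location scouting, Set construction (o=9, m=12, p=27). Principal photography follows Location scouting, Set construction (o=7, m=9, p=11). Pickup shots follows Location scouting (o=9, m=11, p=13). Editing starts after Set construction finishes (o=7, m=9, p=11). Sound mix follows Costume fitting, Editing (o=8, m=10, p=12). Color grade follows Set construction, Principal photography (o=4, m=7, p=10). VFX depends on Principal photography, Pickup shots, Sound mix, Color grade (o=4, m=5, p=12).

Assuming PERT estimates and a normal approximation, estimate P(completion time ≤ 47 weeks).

0.957

te_Location scouting = (1 + 4·2 + 3)/6 = 12/6 = 2; σ²_Location scouting = ((3−1)/6)² = 0.111
te_Set construction = (8 + 4·11 + 14)/6 = 66/6 = 11; σ²_Set construction = ((14−8)/6)² = 1.000
te_Costume fitting = (9 + 4·12 + 27)/6 = 84/6 = 14; σ²_Costume fitting = ((27−9)/6)² = 9.000
te_Principal photography = (7 + 4·9 + 11)/6 = 54/6 = 9; σ²_Principal photography = ((11−7)/6)² = 0.444
te_Pickup shots = (9 + 4·11 + 13)/6 = 66/6 = 11; σ²_Pickup shots = ((13−9)/6)² = 0.444
te_Editing = (7 + 4·9 + 11)/6 = 54/6 = 9; σ²_Editing = ((11−7)/6)² = 0.444
te_Sound mix = (8 + 4·10 + 12)/6 = 60/6 = 10; σ²_Sound mix = ((12−8)/6)² = 0.444
te_Color grade = (4 + 4·7 + 10)/6 = 42/6 = 7; σ²_Color grade = ((10−4)/6)² = 1.000
te_VFX = (4 + 4·5 + 12)/6 = 36/6 = 6; σ²_VFX = ((12−4)/6)² = 1.778

Forward pass:
ES_Location scouting = 0; EF_Location scouting = 2
ES_Set construction = 0; EF_Set construction = 11
ES_Costume fitting = max(EF_Location scouting=2, EF_Set construction=11) = 11; EF_Costume fitting = 11+14 = 25
ES_Principal photography = max(EF_Location scouting=2, EF_Set construction=11) = 11; EF_Principal photography = 11+9 = 20
ES_Pickup shots = 2; EF_Pickup shots = 2+11 = 13
ES_Editing = 11; EF_Editing = 11+9 = 20
ES_Sound mix = max(EF_Costume fitting=25, EF_Editing=20) = 25; EF_Sound mix = 25+10 = 35
ES_Color grade = max(EF_Set construction=11, EF_Principal photography=20) = 20; EF_Color grade = 20+7 = 27
ES_VFX = max(EF_Principal photography=20, EF_Pickup shots=13, EF_Sound mix=35, EF_Color grade=27) = 35; EF_VFX = 35+6 = 41
Expected project duration μ = 41 weeks. Critical path: Set construction → Costume fitting → Sound mix → VFX.

Variance along critical path = 1.000 + 9.000 + 0.444 + 1.778 = 12.222; σ = √12.222 = 3.496 weeks.
Z = (47 − 41) / 3.496 = 1.716
P(T ≤ 47) = Φ(1.716) ≈ 0.957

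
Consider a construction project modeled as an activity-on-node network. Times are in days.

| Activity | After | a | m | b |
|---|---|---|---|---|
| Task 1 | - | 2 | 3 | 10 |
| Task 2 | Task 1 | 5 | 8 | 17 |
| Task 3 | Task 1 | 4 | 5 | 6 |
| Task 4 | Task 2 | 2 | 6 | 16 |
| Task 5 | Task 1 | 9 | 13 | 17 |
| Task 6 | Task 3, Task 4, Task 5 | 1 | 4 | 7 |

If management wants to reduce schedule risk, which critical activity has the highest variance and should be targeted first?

Task 4

te_Task 1 = (2 + 4·3 + 10)/6 = 24/6 = 4; σ²_Task 1 = ((10−2)/6)² = 1.778
te_Task 2 = (5 + 4·8 + 17)/6 = 54/6 = 9; σ²_Task 2 = ((17−5)/6)² = 4.000
te_Task 3 = (4 + 4·5 + 6)/6 = 30/6 = 5; σ²_Task 3 = ((6−4)/6)² = 0.111
te_Task 4 = (2 + 4·6 + 16)/6 = 42/6 = 7; σ²_Task 4 = ((16−2)/6)² = 5.444
te_Task 5 = (9 + 4·13 + 17)/6 = 78/6 = 13; σ²_Task 5 = ((17−9)/6)² = 1.778
te_Task 6 = (1 + 4·4 + 7)/6 = 24/6 = 4; σ²_Task 6 = ((7−1)/6)² = 1.000

Forward pass:
ES_Task 1 = 0; EF_Task 1 = 4
ES_Task 2 = 4; EF_Task 2 = 4+9 = 13
ES_Task 3 = 4; EF_Task 3 = 4+5 = 9
ES_Task 4 = 13; EF_Task 4 = 13+7 = 20
ES_Task 5 = 4; EF_Task 5 = 4+13 = 17
ES_Task 6 = max(EF_Task 3=9, EF_Task 4=20, EF_Task 5=17) = 20; EF_Task 6 = 20+4 = 24
Expected project duration μ = 24 days. Critical path: Task 1 → Task 2 → Task 4 → Task 6.

Variances on critical path: σ²_Task 1=1.778, σ²_Task 2=4.000, σ²_Task 4=5.444, σ²_Task 6=1.000.
Largest is σ²_Task 4 = 5.444.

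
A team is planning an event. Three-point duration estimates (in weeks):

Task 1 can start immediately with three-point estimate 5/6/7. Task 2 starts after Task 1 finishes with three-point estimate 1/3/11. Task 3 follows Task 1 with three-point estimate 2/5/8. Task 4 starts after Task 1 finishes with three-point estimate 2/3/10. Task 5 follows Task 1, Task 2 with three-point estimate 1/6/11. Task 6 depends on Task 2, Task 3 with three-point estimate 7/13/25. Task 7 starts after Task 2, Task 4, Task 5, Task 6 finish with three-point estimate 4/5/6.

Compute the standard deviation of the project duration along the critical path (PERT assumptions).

3.20 weeks

te_Task 1 = (5 + 4·6 + 7)/6 = 36/6 = 6; σ²_Task 1 = ((7−5)/6)² = 0.111
te_Task 2 = (1 + 4·3 + 11)/6 = 24/6 = 4; σ²_Task 2 = ((11−1)/6)² = 2.778
te_Task 3 = (2 + 4·5 + 8)/6 = 30/6 = 5; σ²_Task 3 = ((8−2)/6)² = 1.000
te_Task 4 = (2 + 4·3 + 10)/6 = 24/6 = 4; σ²_Task 4 = ((10−2)/6)² = 1.778
te_Task 5 = (1 + 4·6 + 11)/6 = 36/6 = 6; σ²_Task 5 = ((11−1)/6)² = 2.778
te_Task 6 = (7 + 4·13 + 25)/6 = 84/6 = 14; σ²_Task 6 = ((25−7)/6)² = 9.000
te_Task 7 = (4 + 4·5 + 6)/6 = 30/6 = 5; σ²_Task 7 = ((6−4)/6)² = 0.111

Forward pass:
ES_Task 1 = 0; EF_Task 1 = 6
ES_Task 2 = 6; EF_Task 2 = 6+4 = 10
ES_Task 3 = 6; EF_Task 3 = 6+5 = 11
ES_Task 4 = 6; EF_Task 4 = 6+4 = 10
ES_Task 5 = max(EF_Task 1=6, EF_Task 2=10) = 10; EF_Task 5 = 10+6 = 16
ES_Task 6 = max(EF_Task 2=10, EF_Task 3=11) = 11; EF_Task 6 = 11+14 = 25
ES_Task 7 = max(EF_Task 2=10, EF_Task 4=10, EF_Task 5=16, EF_Task 6=25) = 25; EF_Task 7 = 25+5 = 30
Expected project duration μ = 30 weeks. Critical path: Task 1 → Task 3 → Task 6 → Task 7.

Variance along critical path = 0.111 + 1.000 + 9.000 + 0.111 = 10.222
σ = √10.222 = 3.197 weeks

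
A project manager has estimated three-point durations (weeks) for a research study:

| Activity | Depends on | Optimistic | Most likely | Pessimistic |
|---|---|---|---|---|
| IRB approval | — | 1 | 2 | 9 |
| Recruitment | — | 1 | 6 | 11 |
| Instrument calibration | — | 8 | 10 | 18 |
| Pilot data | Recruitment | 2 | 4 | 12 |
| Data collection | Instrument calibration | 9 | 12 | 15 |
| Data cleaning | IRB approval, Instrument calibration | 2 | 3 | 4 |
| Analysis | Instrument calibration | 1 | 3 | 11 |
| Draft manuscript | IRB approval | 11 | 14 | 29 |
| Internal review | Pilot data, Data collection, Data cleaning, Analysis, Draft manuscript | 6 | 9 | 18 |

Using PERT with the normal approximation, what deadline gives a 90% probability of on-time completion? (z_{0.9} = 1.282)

te_IRB approval = (1 + 4·2 + 9)/6 = 18/6 = 3; σ²_IRB approval = ((9−1)/6)² = 1.778
te_Recruitment = (1 + 4·6 + 11)/6 = 36/6 = 6; σ²_Recruitment = ((11−1)/6)² = 2.778
te_Instrument calibration = (8 + 4·10 + 18)/6 = 66/6 = 11; σ²_Instrument calibration = ((18−8)/6)² = 2.778
te_Pilot data = (2 + 4·4 + 12)/6 = 30/6 = 5; σ²_Pilot data = ((12−2)/6)² = 2.778
te_Data collection = (9 + 4·12 + 15)/6 = 72/6 = 12; σ²_Data collection = ((15−9)/6)² = 1.000
te_Data cleaning = (2 + 4·3 + 4)/6 = 18/6 = 3; σ²_Data cleaning = ((4−2)/6)² = 0.111
te_Analysis = (1 + 4·3 + 11)/6 = 24/6 = 4; σ²_Analysis = ((11−1)/6)² = 2.778
te_Draft manuscript = (11 + 4·14 + 29)/6 = 96/6 = 16; σ²_Draft manuscript = ((29−11)/6)² = 9.000
te_Internal review = (6 + 4·9 + 18)/6 = 60/6 = 10; σ²_Internal review = ((18−6)/6)² = 4.000

Forward pass:
ES_IRB approval = 0; EF_IRB approval = 3
ES_Recruitment = 0; EF_Recruitment = 6
ES_Instrument calibration = 0; EF_Instrument calibration = 11
ES_Pilot data = 6; EF_Pilot data = 6+5 = 11
ES_Data collection = 11; EF_Data collection = 11+12 = 23
ES_Data cleaning = max(EF_IRB approval=3, EF_Instrument calibration=11) = 11; EF_Data cleaning = 11+3 = 14
ES_Analysis = 11; EF_Analysis = 11+4 = 15
ES_Draft manuscript = 3; EF_Draft manuscript = 3+16 = 19
ES_Internal review = max(EF_Pilot data=11, EF_Data collection=23, EF_Data cleaning=14, EF_Analysis=15, EF_Draft manuscript=19) = 23; EF_Internal review = 23+10 = 33
Expected project duration μ = 33 weeks. Critical path: Instrument calibration → Data collection → Internal review.

Variance along critical path = 2.778 + 1.000 + 4.000 = 7.778; σ = 2.789 weeks.
D = μ + z·σ = 33 + 1.282·2.789 = 36.6 weeks

36.6 weeks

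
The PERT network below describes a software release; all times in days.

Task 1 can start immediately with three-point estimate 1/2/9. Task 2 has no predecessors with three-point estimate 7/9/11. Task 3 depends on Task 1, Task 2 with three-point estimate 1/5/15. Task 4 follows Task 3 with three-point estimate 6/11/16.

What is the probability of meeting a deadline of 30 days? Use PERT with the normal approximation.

te_Task 1 = (1 + 4·2 + 9)/6 = 18/6 = 3; σ²_Task 1 = ((9−1)/6)² = 1.778
te_Task 2 = (7 + 4·9 + 11)/6 = 54/6 = 9; σ²_Task 2 = ((11−7)/6)² = 0.444
te_Task 3 = (1 + 4·5 + 15)/6 = 36/6 = 6; σ²_Task 3 = ((15−1)/6)² = 5.444
te_Task 4 = (6 + 4·11 + 16)/6 = 66/6 = 11; σ²_Task 4 = ((16−6)/6)² = 2.778

Forward pass:
ES_Task 1 = 0; EF_Task 1 = 3
ES_Task 2 = 0; EF_Task 2 = 9
ES_Task 3 = max(EF_Task 1=3, EF_Task 2=9) = 9; EF_Task 3 = 9+6 = 15
ES_Task 4 = 15; EF_Task 4 = 15+11 = 26
Expected project duration μ = 26 days. Critical path: Task 2 → Task 3 → Task 4.

Variance along critical path = 0.444 + 5.444 + 2.778 = 8.667; σ = √8.667 = 2.944 days.
Z = (30 − 26) / 2.944 = 1.359
P(T ≤ 30) = Φ(1.359) ≈ 0.913

0.913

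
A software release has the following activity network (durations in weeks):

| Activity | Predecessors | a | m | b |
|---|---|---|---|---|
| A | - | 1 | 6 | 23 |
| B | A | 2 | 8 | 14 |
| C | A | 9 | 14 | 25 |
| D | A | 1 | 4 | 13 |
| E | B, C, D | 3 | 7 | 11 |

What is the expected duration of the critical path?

30 weeks

te_A = (1 + 4·6 + 23)/6 = 48/6 = 8
te_B = (2 + 4·8 + 14)/6 = 48/6 = 8
te_C = (9 + 4·14 + 25)/6 = 90/6 = 15
te_D = (1 + 4·4 + 13)/6 = 30/6 = 5
te_E = (3 + 4·7 + 11)/6 = 42/6 = 7

Forward pass:
ES_A = 0; EF_A = 8
ES_B = 8; EF_B = 8+8 = 16
ES_C = 8; EF_C = 8+15 = 23
ES_D = 8; EF_D = 8+5 = 13
ES_E = max(EF_B=16, EF_C=23, EF_D=13) = 23; EF_E = 23+7 = 30
Expected project duration μ = 30 weeks. Critical path: A → C → E.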